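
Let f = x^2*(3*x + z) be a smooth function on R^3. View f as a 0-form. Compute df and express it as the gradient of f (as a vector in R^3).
df = (x*(9*x + 2*z)) dx + (0) dy + (x^2) dz; grad f = (x*(9*x + 2*z), 0, x^2)

For a 0-form f, d f = (∂f/∂x) dx + (∂f/∂y) dy + (∂f/∂z) dz. The components of the vector representation are exactly the entries of grad f in Cartesian coordinates:
  ∂f/∂x = x*(9*x + 2*z)
  ∂f/∂y = 0
  ∂f/∂z = x^2.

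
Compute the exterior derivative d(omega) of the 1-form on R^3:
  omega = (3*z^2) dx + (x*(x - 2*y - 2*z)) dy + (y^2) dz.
d(omega) = (2*x - 2*y - 2*z) dx ∧ dy + (-6*z) dx ∧ dz + (2*x + 2*y) dy ∧ dz

For a 1-form omega = sum_i f_i dx_i, the exterior derivative is
  d(omega) = sum_{i < j} (∂f_j/∂x_i - ∂f_i/∂x_j) dx_i ∧ dx_j.
  coefficient of dx ∧ dy: ∂f_2/∂x - ∂f_1/∂y = ∂(x*(x - 2*y - 2*z))/∂x - ∂(3*z^2)/∂y = 2*x - 2*y - 2*z
  coefficient of dx ∧ dz: ∂f_3/∂x - ∂f_1/∂z = ∂(y^2)/∂x - ∂(3*z^2)/∂z = -6*z
  coefficient of dy ∧ dz: ∂f_3/∂y - ∂f_2/∂z = ∂(y^2)/∂y - ∂(x*(x - 2*y - 2*z))/∂z = 2*x + 2*y
Assembling: d(omega) = (2*x - 2*y - 2*z) dx ∧ dy + (-6*z) dx ∧ dz + (2*x + 2*y) dy ∧ dz.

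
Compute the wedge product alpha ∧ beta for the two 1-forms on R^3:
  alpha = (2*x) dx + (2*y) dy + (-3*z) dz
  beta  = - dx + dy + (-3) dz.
alpha ∧ beta = (2*x + 2*y) dx ∧ dy + (-6*x - 3*z) dx ∧ dz + (-6*y + 3*z) dy ∧ dz

Distribute the wedge, using dx_i ∧ dx_j = -dx_j ∧ dx_i and dx_i ∧ dx_i = 0. For each pair (i, j) with i < j, the coefficient of dx_i ∧ dx_j in alpha ∧ beta is (alpha_i * beta_j - alpha_j * beta_i). Collecting: alpha ∧ beta = (2*x + 2*y) dx ∧ dy + (-6*x - 3*z) dx ∧ dz + (-6*y + 3*z) dy ∧ dz.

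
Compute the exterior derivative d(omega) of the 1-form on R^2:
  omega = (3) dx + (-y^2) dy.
d(omega) = 0

For a 1-form omega = sum_i f_i dx_i, the exterior derivative is
  d(omega) = sum_{i < j} (∂f_j/∂x_i - ∂f_i/∂x_j) dx_i ∧ dx_j.

Assembling: d(omega) = 0.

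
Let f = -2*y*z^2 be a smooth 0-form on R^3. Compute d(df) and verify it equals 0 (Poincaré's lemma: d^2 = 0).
d(df) = 0

Step 1: df = sum_i (∂f/∂x_i) dx_i = (0) dx + (-2*z^2) dy + (-4*y*z) dz.
Step 2: Apply d again. Using the 1-form formula, the coefficient of dx ∧ dy in d(df) is ∂^2 f/∂x ∂y - ∂^2 f/∂y ∂x = (0) - (0) = 0 (equality of mixed partials for smooth f).
Similarly for dx ∧ dz and dy ∧ dz — all coefficients vanish. So d(df) = 0.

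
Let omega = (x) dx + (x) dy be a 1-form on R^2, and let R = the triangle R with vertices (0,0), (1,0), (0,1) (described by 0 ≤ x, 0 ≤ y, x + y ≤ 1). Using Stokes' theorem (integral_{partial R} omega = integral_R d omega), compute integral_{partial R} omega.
integral_(partial R) omega = 1/2

Stokes: integral_partial_R omega = integral_R d omega with d omega = (∂Q/∂x - ∂P/∂y) dx ∧ dy.
  ∂Q/∂x = 1
  ∂P/∂y = 0
  integrand = ∂Q/∂x - ∂P/∂y = 1.
Integrating over R: integral_0^1 integral_0^{1-x} (1) dy dx = 1/2.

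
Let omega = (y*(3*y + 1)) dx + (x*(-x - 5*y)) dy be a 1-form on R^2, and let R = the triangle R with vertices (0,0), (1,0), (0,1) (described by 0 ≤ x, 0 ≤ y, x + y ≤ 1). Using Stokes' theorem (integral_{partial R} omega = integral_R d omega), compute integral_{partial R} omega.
integral_(partial R) omega = -8/3

Stokes: integral_partial_R omega = integral_R d omega with d omega = (∂Q/∂x - ∂P/∂y) dx ∧ dy.
  ∂Q/∂x = -2*x - 5*y
  ∂P/∂y = 6*y + 1
  integrand = ∂Q/∂x - ∂P/∂y = -2*x - 11*y - 1.
Integrating over R: integral_0^1 integral_0^{1-x} (-2*x - 11*y - 1) dy dx = -8/3.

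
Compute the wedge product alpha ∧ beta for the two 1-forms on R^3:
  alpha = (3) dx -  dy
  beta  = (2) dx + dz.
alpha ∧ beta = (3) dx ∧ dz + (2) dx ∧ dy + (-1) dy ∧ dz

Distribute the wedge, using dx_i ∧ dx_j = -dx_j ∧ dx_i and dx_i ∧ dx_i = 0. For each pair (i, j) with i < j, the coefficient of dx_i ∧ dx_j in alpha ∧ beta is (alpha_i * beta_j - alpha_j * beta_i). Collecting: alpha ∧ beta = (3) dx ∧ dz + (2) dx ∧ dy + (-1) dy ∧ dz.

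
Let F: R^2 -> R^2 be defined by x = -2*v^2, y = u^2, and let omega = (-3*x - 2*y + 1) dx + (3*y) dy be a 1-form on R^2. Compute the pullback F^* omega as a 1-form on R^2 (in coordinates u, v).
F^* omega = (6*u^3) du + (4*v*(2*u^2 - 6*v^2 - 1)) dv

Using F^*(f dg) = (f ∘ F) d(g ∘ F), substitute each coordinate x_i by F_i(u, v) in f_i, and replace dx_i by d F_i = (∂F_i/∂u) du + (∂F_i/∂v) dv.
  For the x component: f_1(F) = -2*u^2 + 6*v^2 + 1; d F_1 = (0) du + (-4*v) dv
  For the y component: f_2(F) = 3*u^2; d F_2 = (2*u) du + (0) dv
Combining and collecting du, dv coefficients:
  coeff of du: 6*u^3
  coeff of dv: 4*v*(2*u^2 - 6*v^2 - 1)
F^* omega = (6*u^3) du + (4*v*(2*u^2 - 6*v^2 - 1)) dv.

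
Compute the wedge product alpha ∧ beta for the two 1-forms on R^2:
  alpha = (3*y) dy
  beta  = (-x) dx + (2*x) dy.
alpha ∧ beta = (3*x*y) dx ∧ dy

Distribute the wedge, using dx_i ∧ dx_j = -dx_j ∧ dx_i and dx_i ∧ dx_i = 0. For each pair (i, j) with i < j, the coefficient of dx_i ∧ dx_j in alpha ∧ beta is (alpha_i * beta_j - alpha_j * beta_i). Collecting: alpha ∧ beta = (3*x*y) dx ∧ dy.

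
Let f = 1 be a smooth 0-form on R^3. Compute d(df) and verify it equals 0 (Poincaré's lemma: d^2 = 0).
d(df) = 0

Step 1: df = sum_i (∂f/∂x_i) dx_i = (0) dx + (0) dy + (0) dz.
Step 2: Apply d again. Using the 1-form formula, the coefficient of dx ∧ dy in d(df) is ∂^2 f/∂x ∂y - ∂^2 f/∂y ∂x = (0) - (0) = 0 (equality of mixed partials for smooth f).
Similarly for dx ∧ dz and dy ∧ dz — all coefficients vanish. So d(df) = 0.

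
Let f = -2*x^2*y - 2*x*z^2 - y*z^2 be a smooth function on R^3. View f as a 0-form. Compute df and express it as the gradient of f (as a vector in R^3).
df = (-4*x*y - 2*z^2) dx + (-2*x^2 - z^2) dy + (2*z*(-2*x - y)) dz; grad f = (-4*x*y - 2*z^2, -2*x^2 - z^2, 2*z*(-2*x - y))

For a 0-form f, d f = (∂f/∂x) dx + (∂f/∂y) dy + (∂f/∂z) dz. The components of the vector representation are exactly the entries of grad f in Cartesian coordinates:
  ∂f/∂x = -4*x*y - 2*z^2
  ∂f/∂y = -2*x^2 - z^2
  ∂f/∂z = 2*z*(-2*x - y).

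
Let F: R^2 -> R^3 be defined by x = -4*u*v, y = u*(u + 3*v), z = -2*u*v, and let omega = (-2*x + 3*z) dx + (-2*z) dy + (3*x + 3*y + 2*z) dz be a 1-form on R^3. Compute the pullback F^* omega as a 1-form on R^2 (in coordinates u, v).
F^* omega = (2*u*v*(u + 9*v)) du + (6*u^2*(-u + 3*v)) dv

Using F^*(f dg) = (f ∘ F) d(g ∘ F), substitute each coordinate x_i by F_i(u, v) in f_i, and replace dx_i by d F_i = (∂F_i/∂u) du + (∂F_i/∂v) dv.
  For the x component: f_1(F) = 2*u*v; d F_1 = (-4*v) du + (-4*u) dv
  For the y component: f_2(F) = 4*u*v; d F_2 = (2*u + 3*v) du + (3*u) dv
  For the z component: f_3(F) = u*(3*u - 7*v); d F_3 = (-2*v) du + (-2*u) dv
Combining and collecting du, dv coefficients:
  coeff of du: 2*u*v*(u + 9*v)
  coeff of dv: 6*u^2*(-u + 3*v)
F^* omega = (2*u*v*(u + 9*v)) du + (6*u^2*(-u + 3*v)) dv.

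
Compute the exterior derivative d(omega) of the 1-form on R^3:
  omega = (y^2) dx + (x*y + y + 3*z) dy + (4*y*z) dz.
d(omega) = (-y) dx ∧ dy + (4*z - 3) dy ∧ dz

For a 1-form omega = sum_i f_i dx_i, the exterior derivative is
  d(omega) = sum_{i < j} (∂f_j/∂x_i - ∂f_i/∂x_j) dx_i ∧ dx_j.
  coefficient of dx ∧ dy: ∂f_2/∂x - ∂f_1/∂y = ∂(x*y + y + 3*z)/∂x - ∂(y^2)/∂y = -y
  coefficient of dy ∧ dz: ∂f_3/∂y - ∂f_2/∂z = ∂(4*y*z)/∂y - ∂(x*y + y + 3*z)/∂z = 4*z - 3
Assembling: d(omega) = (-y) dx ∧ dy + (4*z - 3) dy ∧ dz.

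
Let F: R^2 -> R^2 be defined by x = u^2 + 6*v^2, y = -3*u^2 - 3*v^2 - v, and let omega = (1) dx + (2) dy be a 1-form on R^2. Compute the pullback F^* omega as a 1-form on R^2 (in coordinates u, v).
F^* omega = (-10*u) du + (-2) dv

Using F^*(f dg) = (f ∘ F) d(g ∘ F), substitute each coordinate x_i by F_i(u, v) in f_i, and replace dx_i by d F_i = (∂F_i/∂u) du + (∂F_i/∂v) dv.
  For the x component: f_1(F) = 1; d F_1 = (2*u) du + (12*v) dv
  For the y component: f_2(F) = 2; d F_2 = (-6*u) du + (-6*v - 1) dv
Combining and collecting du, dv coefficients:
  coeff of du: -10*u
  coeff of dv: -2
F^* omega = (-10*u) du + (-2) dv.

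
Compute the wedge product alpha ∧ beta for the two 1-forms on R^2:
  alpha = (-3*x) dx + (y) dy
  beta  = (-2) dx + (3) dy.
alpha ∧ beta = (-9*x + 2*y) dx ∧ dy

Distribute the wedge, using dx_i ∧ dx_j = -dx_j ∧ dx_i and dx_i ∧ dx_i = 0. For each pair (i, j) with i < j, the coefficient of dx_i ∧ dx_j in alpha ∧ beta is (alpha_i * beta_j - alpha_j * beta_i). Collecting: alpha ∧ beta = (-9*x + 2*y) dx ∧ dy.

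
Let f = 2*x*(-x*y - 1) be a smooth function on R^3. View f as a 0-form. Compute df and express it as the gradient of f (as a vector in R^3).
df = (-4*x*y - 2) dx + (-2*x^2) dy + (0) dz; grad f = (-4*x*y - 2, -2*x^2, 0)

For a 0-form f, d f = (∂f/∂x) dx + (∂f/∂y) dy + (∂f/∂z) dz. The components of the vector representation are exactly the entries of grad f in Cartesian coordinates:
  ∂f/∂x = -4*x*y - 2
  ∂f/∂y = -2*x^2
  ∂f/∂z = 0.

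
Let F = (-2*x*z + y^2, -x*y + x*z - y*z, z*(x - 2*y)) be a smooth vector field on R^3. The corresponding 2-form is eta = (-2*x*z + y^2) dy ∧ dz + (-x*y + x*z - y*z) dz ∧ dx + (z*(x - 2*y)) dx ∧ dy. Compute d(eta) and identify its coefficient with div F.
d(eta) = (-2*y - 3*z) dx ∧ dy ∧ dz; div F = -2*y - 3*z

For a 2-form in R^3 of the form above, applying d gives a 3-form with coefficient ∂P/∂x + ∂Q/∂y + ∂R/∂z:
  ∂P/∂x = -2*z
  ∂Q/∂y = -x - z
  ∂R/∂z = x - 2*y
Sum = -2*y - 3*z, which is exactly div F.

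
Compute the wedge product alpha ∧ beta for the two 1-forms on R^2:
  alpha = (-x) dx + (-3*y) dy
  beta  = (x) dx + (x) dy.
alpha ∧ beta = (x*(-x + 3*y)) dx ∧ dy

Distribute the wedge, using dx_i ∧ dx_j = -dx_j ∧ dx_i and dx_i ∧ dx_i = 0. For each pair (i, j) with i < j, the coefficient of dx_i ∧ dx_j in alpha ∧ beta is (alpha_i * beta_j - alpha_j * beta_i). Collecting: alpha ∧ beta = (x*(-x + 3*y)) dx ∧ dy.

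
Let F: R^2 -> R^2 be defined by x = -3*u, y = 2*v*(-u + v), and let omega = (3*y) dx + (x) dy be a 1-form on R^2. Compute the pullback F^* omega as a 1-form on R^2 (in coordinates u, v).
F^* omega = (6*v*(4*u - 3*v)) du + (6*u*(u - 2*v)) dv

Using F^*(f dg) = (f ∘ F) d(g ∘ F), substitute each coordinate x_i by F_i(u, v) in f_i, and replace dx_i by d F_i = (∂F_i/∂u) du + (∂F_i/∂v) dv.
  For the x component: f_1(F) = 6*v*(-u + v); d F_1 = (-3) du + (0) dv
  For the y component: f_2(F) = -3*u; d F_2 = (-2*v) du + (-2*u + 4*v) dv
Combining and collecting du, dv coefficients:
  coeff of du: 6*v*(4*u - 3*v)
  coeff of dv: 6*u*(u - 2*v)
F^* omega = (6*v*(4*u - 3*v)) du + (6*u*(u - 2*v)) dv.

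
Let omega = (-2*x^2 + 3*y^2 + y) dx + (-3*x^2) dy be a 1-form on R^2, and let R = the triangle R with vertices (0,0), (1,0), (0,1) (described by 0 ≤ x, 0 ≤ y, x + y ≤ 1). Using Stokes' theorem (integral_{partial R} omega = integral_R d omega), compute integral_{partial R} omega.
integral_(partial R) omega = -5/2

Stokes: integral_partial_R omega = integral_R d omega with d omega = (∂Q/∂x - ∂P/∂y) dx ∧ dy.
  ∂Q/∂x = -6*x
  ∂P/∂y = 6*y + 1
  integrand = ∂Q/∂x - ∂P/∂y = -6*x - 6*y - 1.
Integrating over R: integral_0^1 integral_0^{1-x} (-6*x - 6*y - 1) dy dx = -5/2.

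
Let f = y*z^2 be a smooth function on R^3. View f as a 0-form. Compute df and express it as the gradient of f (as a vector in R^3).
df = (0) dx + (z^2) dy + (2*y*z) dz; grad f = (0, z^2, 2*y*z)

For a 0-form f, d f = (∂f/∂x) dx + (∂f/∂y) dy + (∂f/∂z) dz. The components of the vector representation are exactly the entries of grad f in Cartesian coordinates:
  ∂f/∂x = 0
  ∂f/∂y = z^2
  ∂f/∂z = 2*y*z.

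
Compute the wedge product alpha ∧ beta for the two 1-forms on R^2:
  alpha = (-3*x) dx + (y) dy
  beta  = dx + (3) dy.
alpha ∧ beta = (-9*x - y) dx ∧ dy

Distribute the wedge, using dx_i ∧ dx_j = -dx_j ∧ dx_i and dx_i ∧ dx_i = 0. For each pair (i, j) with i < j, the coefficient of dx_i ∧ dx_j in alpha ∧ beta is (alpha_i * beta_j - alpha_j * beta_i). Collecting: alpha ∧ beta = (-9*x - y) dx ∧ dy.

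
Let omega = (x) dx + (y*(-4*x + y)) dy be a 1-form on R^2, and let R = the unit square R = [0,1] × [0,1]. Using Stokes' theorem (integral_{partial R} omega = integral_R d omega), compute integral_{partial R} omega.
integral_(partial R) omega = -2

Stokes: integral_partial_R omega = integral_R d omega with d omega = (∂Q/∂x - ∂P/∂y) dx ∧ dy.
  ∂Q/∂x = -4*y
  ∂P/∂y = 0
  integrand = ∂Q/∂x - ∂P/∂y = -4*y.
Integrating over R: integral_0^1 integral_0^1 (-4*y) dx dy = -2.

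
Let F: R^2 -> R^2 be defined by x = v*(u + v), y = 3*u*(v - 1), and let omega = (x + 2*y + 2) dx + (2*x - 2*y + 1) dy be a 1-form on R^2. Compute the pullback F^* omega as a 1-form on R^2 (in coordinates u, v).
F^* omega = (-5*u*v^2 + 24*u*v - 18*u + 7*v^3 - 6*v^2 + 5*v - 3) du + (-5*u^2*v + 12*u^2 + 21*u*v^2 - 12*u*v + 5*u + 2*v^3 + 4*v) dv

Using F^*(f dg) = (f ∘ F) d(g ∘ F), substitute each coordinate x_i by F_i(u, v) in f_i, and replace dx_i by d F_i = (∂F_i/∂u) du + (∂F_i/∂v) dv.
  For the x component: f_1(F) = 7*u*v - 6*u + v^2 + 2; d F_1 = (v) du + (u + 2*v) dv
  For the y component: f_2(F) = -4*u*v + 6*u + 2*v^2 + 1; d F_2 = (3*v - 3) du + (3*u) dv
Combining and collecting du, dv coefficients:
  coeff of du: -5*u*v^2 + 24*u*v - 18*u + 7*v^3 - 6*v^2 + 5*v - 3
  coeff of dv: -5*u^2*v + 12*u^2 + 21*u*v^2 - 12*u*v + 5*u + 2*v^3 + 4*v
F^* omega = (-5*u*v^2 + 24*u*v - 18*u + 7*v^3 - 6*v^2 + 5*v - 3) du + (-5*u^2*v + 12*u^2 + 21*u*v^2 - 12*u*v + 5*u + 2*v^3 + 4*v) dv.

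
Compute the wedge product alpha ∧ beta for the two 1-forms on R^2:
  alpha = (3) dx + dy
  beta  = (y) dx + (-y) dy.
alpha ∧ beta = (-4*y) dx ∧ dy

Distribute the wedge, using dx_i ∧ dx_j = -dx_j ∧ dx_i and dx_i ∧ dx_i = 0. For each pair (i, j) with i < j, the coefficient of dx_i ∧ dx_j in alpha ∧ beta is (alpha_i * beta_j - alpha_j * beta_i). Collecting: alpha ∧ beta = (-4*y) dx ∧ dy.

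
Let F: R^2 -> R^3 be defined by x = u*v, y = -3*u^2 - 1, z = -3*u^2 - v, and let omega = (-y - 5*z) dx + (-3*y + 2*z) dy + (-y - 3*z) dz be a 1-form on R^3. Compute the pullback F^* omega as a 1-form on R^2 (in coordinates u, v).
F^* omega = (-90*u^3 + 18*u^2*v - 6*u*v - 24*u + 5*v^2 + v) du + (18*u^3 - 12*u^2 + 5*u*v + u - 3*v - 1) dv

Using F^*(f dg) = (f ∘ F) d(g ∘ F), substitute each coordinate x_i by F_i(u, v) in f_i, and replace dx_i by d F_i = (∂F_i/∂u) du + (∂F_i/∂v) dv.
  For the x component: f_1(F) = 18*u^2 + 5*v + 1; d F_1 = (v) du + (u) dv
  For the y component: f_2(F) = 3*u^2 - 2*v + 3; d F_2 = (-6*u) du + (0) dv
  For the z component: f_3(F) = 12*u^2 + 3*v + 1; d F_3 = (-6*u) du + (-1) dv
Combining and collecting du, dv coefficients:
  coeff of du: -90*u^3 + 18*u^2*v - 6*u*v - 24*u + 5*v^2 + v
  coeff of dv: 18*u^3 - 12*u^2 + 5*u*v + u - 3*v - 1
F^* omega = (-90*u^3 + 18*u^2*v - 6*u*v - 24*u + 5*v^2 + v) du + (18*u^3 - 12*u^2 + 5*u*v + u - 3*v - 1) dv.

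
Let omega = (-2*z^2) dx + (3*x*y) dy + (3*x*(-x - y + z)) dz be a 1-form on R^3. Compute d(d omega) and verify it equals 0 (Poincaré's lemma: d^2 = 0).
d(d omega) = 0

Step 1: d omega = sum_{i<j} (∂f_j/∂x_i - ∂f_i/∂x_j) dx_i ∧ dx_j:
  coeff of dx ∧ dy: 3*y
  coeff of dx ∧ dz: -6*x - 3*y + 7*z
  coeff of dy ∧ dz: -3*x
Step 2: Apply d again to each 2-form coefficient. The only possible 3-form in R^3 is dx ∧ dy ∧ dz, with coefficient
  ∂(coeff of dy∧dz)/∂x - ∂(coeff of dx∧dz)/∂y + ∂(coeff of dx∧dy)/∂z
  = ∂/∂x (-3*x) - ∂/∂y (-6*x - 3*y + 7*z) + ∂/∂z (3*y).
Each of these terms simplifies to sums of mixed partials that cancel in pairs. The result is 0 (by equality of mixed partials for smooth functions — Schwarz / Clairaut).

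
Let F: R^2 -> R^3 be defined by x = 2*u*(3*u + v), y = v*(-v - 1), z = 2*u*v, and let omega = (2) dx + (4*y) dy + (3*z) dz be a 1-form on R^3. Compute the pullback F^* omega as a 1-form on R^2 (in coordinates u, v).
F^* omega = (12*u*v^2 + 24*u + 4*v) du + (12*u^2*v + 4*u + 8*v^3 + 12*v^2 + 4*v) dv

Using F^*(f dg) = (f ∘ F) d(g ∘ F), substitute each coordinate x_i by F_i(u, v) in f_i, and replace dx_i by d F_i = (∂F_i/∂u) du + (∂F_i/∂v) dv.
  For the x component: f_1(F) = 2; d F_1 = (12*u + 2*v) du + (2*u) dv
  For the y component: f_2(F) = 4*v*(-v - 1); d F_2 = (0) du + (-2*v - 1) dv
  For the z component: f_3(F) = 6*u*v; d F_3 = (2*v) du + (2*u) dv
Combining and collecting du, dv coefficients:
  coeff of du: 12*u*v^2 + 24*u + 4*v
  coeff of dv: 12*u^2*v + 4*u + 8*v^3 + 12*v^2 + 4*v
F^* omega = (12*u*v^2 + 24*u + 4*v) du + (12*u^2*v + 4*u + 8*v^3 + 12*v^2 + 4*v) dv.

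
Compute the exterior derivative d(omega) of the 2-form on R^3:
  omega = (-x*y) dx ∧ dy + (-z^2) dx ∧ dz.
d(omega) = 0

For a 2-form omega = sum_{i<j} g_{ij} dx_i ∧ dx_j, the exterior derivative is
  d(omega) = sum_{i<j} d(g_{ij}) ∧ dx_i ∧ dx_j = sum_{i<j, k} (∂g_{ij}/∂x_k) dx_k ∧ dx_i ∧ dx_j.
Expand each term, using dx_k ∧ dx_i ∧ dx_j = sgn(permutation) dx_{(a)} ∧ dx_{(b)} ∧ dx_{(c)} with (a < b < c) sorted:

Collecting like 3-forms: d(omega) = 0.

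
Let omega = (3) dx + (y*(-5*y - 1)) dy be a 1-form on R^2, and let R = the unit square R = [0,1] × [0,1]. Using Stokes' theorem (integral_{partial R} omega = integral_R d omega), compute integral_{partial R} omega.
integral_(partial R) omega = 0

Stokes: integral_partial_R omega = integral_R d omega with d omega = (∂Q/∂x - ∂P/∂y) dx ∧ dy.
  ∂Q/∂x = 0
  ∂P/∂y = 0
  integrand = ∂Q/∂x - ∂P/∂y = 0.
Integrating over R: integral_0^1 integral_0^1 (0) dx dy = 0.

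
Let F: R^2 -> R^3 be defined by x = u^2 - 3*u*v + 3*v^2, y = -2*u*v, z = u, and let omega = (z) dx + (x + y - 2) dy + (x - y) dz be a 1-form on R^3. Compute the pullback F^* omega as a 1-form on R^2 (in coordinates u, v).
F^* omega = (-2*u^2*v + 3*u^2 + 10*u*v^2 - 4*u*v - 6*v^3 + 3*v^2 + 4*v) du + (u*(-2*u^2 + 10*u*v - 3*u - 6*v^2 + 6*v + 4)) dv

Using F^*(f dg) = (f ∘ F) d(g ∘ F), substitute each coordinate x_i by F_i(u, v) in f_i, and replace dx_i by d F_i = (∂F_i/∂u) du + (∂F_i/∂v) dv.
  For the x component: f_1(F) = u; d F_1 = (2*u - 3*v) du + (-3*u + 6*v) dv
  For the y component: f_2(F) = u^2 - 5*u*v + 3*v^2 - 2; d F_2 = (-2*v) du + (-2*u) dv
  For the z component: f_3(F) = u^2 - u*v + 3*v^2; d F_3 = (1) du + (0) dv
Combining and collecting du, dv coefficients:
  coeff of du: -2*u^2*v + 3*u^2 + 10*u*v^2 - 4*u*v - 6*v^3 + 3*v^2 + 4*v
  coeff of dv: u*(-2*u^2 + 10*u*v - 3*u - 6*v^2 + 6*v + 4)
F^* omega = (-2*u^2*v + 3*u^2 + 10*u*v^2 - 4*u*v - 6*v^3 + 3*v^2 + 4*v) du + (u*(-2*u^2 + 10*u*v - 3*u - 6*v^2 + 6*v + 4)) dv.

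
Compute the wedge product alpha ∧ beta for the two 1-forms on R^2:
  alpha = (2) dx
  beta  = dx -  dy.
alpha ∧ beta = (-2) dx ∧ dy

Distribute the wedge, using dx_i ∧ dx_j = -dx_j ∧ dx_i and dx_i ∧ dx_i = 0. For each pair (i, j) with i < j, the coefficient of dx_i ∧ dx_j in alpha ∧ beta is (alpha_i * beta_j - alpha_j * beta_i). Collecting: alpha ∧ beta = (-2) dx ∧ dy.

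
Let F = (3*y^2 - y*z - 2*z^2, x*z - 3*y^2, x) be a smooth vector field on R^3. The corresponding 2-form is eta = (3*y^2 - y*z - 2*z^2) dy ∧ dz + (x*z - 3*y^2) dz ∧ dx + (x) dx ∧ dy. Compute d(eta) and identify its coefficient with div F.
d(eta) = (-6*y) dx ∧ dy ∧ dz; div F = -6*y

For a 2-form in R^3 of the form above, applying d gives a 3-form with coefficient ∂P/∂x + ∂Q/∂y + ∂R/∂z:
  ∂P/∂x = 0
  ∂Q/∂y = -6*y
  ∂R/∂z = 0
Sum = -6*y, which is exactly div F.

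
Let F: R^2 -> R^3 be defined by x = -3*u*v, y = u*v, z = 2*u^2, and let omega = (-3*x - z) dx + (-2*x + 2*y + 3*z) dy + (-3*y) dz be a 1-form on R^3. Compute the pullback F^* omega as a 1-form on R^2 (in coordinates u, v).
F^* omega = (-19*u*v^2) du + (u^2*(12*u - 19*v)) dv

Using F^*(f dg) = (f ∘ F) d(g ∘ F), substitute each coordinate x_i by F_i(u, v) in f_i, and replace dx_i by d F_i = (∂F_i/∂u) du + (∂F_i/∂v) dv.
  For the x component: f_1(F) = u*(-2*u + 9*v); d F_1 = (-3*v) du + (-3*u) dv
  For the y component: f_2(F) = 2*u*(3*u + 4*v); d F_2 = (v) du + (u) dv
  For the z component: f_3(F) = -3*u*v; d F_3 = (4*u) du + (0) dv
Combining and collecting du, dv coefficients:
  coeff of du: -19*u*v^2
  coeff of dv: u^2*(12*u - 19*v)
F^* omega = (-19*u*v^2) du + (u^2*(12*u - 19*v)) dv.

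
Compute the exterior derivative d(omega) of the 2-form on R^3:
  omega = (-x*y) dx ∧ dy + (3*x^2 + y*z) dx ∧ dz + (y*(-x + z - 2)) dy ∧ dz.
d(omega) = (-y - z) dx ∧ dy ∧ dz

For a 2-form omega = sum_{i<j} g_{ij} dx_i ∧ dx_j, the exterior derivative is
  d(omega) = sum_{i<j} d(g_{ij}) ∧ dx_i ∧ dx_j = sum_{i<j, k} (∂g_{ij}/∂x_k) dx_k ∧ dx_i ∧ dx_j.
Expand each term, using dx_k ∧ dx_i ∧ dx_j = sgn(permutation) dx_{(a)} ∧ dx_{(b)} ∧ dx_{(c)} with (a < b < c) sorted:
  d(3*x^2 + y*z) includes (∂/∂y)(3*x^2 + y*z) dy = (z) dy, which multiplied by dx ∧ dz gives (-z) dx ∧ dy ∧ dz
  d(y*(-x + z - 2)) includes (∂/∂x)(y*(-x + z - 2)) dx = (-y) dx, which multiplied by dy ∧ dz gives (-y) dx ∧ dy ∧ dz
Collecting like 3-forms: d(omega) = (-y - z) dx ∧ dy ∧ dz.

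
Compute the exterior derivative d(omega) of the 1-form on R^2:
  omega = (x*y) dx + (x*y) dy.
d(omega) = (-x + y) dx ∧ dy

For a 1-form omega = sum_i f_i dx_i, the exterior derivative is
  d(omega) = sum_{i < j} (∂f_j/∂x_i - ∂f_i/∂x_j) dx_i ∧ dx_j.
  coefficient of dx ∧ dy: ∂f_2/∂x - ∂f_1/∂y = ∂(x*y)/∂x - ∂(x*y)/∂y = -x + y
Assembling: d(omega) = (-x + y) dx ∧ dy.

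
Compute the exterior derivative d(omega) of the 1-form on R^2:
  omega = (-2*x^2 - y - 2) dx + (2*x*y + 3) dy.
d(omega) = (2*y + 1) dx ∧ dy

For a 1-form omega = sum_i f_i dx_i, the exterior derivative is
  d(omega) = sum_{i < j} (∂f_j/∂x_i - ∂f_i/∂x_j) dx_i ∧ dx_j.
  coefficient of dx ∧ dy: ∂f_2/∂x - ∂f_1/∂y = ∂(2*x*y + 3)/∂x - ∂(-2*x^2 - y - 2)/∂y = 2*y + 1
Assembling: d(omega) = (2*y + 1) dx ∧ dy.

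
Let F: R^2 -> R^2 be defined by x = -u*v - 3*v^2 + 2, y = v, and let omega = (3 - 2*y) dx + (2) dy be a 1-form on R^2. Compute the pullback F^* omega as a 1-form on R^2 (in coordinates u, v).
F^* omega = (v*(2*v - 3)) du + (2*u*v - 3*u + 12*v^2 - 18*v + 2) dv

Using F^*(f dg) = (f ∘ F) d(g ∘ F), substitute each coordinate x_i by F_i(u, v) in f_i, and replace dx_i by d F_i = (∂F_i/∂u) du + (∂F_i/∂v) dv.
  For the x component: f_1(F) = 3 - 2*v; d F_1 = (-v) du + (-u - 6*v) dv
  For the y component: f_2(F) = 2; d F_2 = (0) du + (1) dv
Combining and collecting du, dv coefficients:
  coeff of du: v*(2*v - 3)
  coeff of dv: 2*u*v - 3*u + 12*v^2 - 18*v + 2
F^* omega = (v*(2*v - 3)) du + (2*u*v - 3*u + 12*v^2 - 18*v + 2) dv.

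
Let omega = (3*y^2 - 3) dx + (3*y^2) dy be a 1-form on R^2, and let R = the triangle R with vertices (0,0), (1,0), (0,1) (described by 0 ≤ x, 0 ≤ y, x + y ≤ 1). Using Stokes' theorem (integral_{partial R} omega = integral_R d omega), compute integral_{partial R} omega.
integral_(partial R) omega = -1

Stokes: integral_partial_R omega = integral_R d omega with d omega = (∂Q/∂x - ∂P/∂y) dx ∧ dy.
  ∂Q/∂x = 0
  ∂P/∂y = 6*y
  integrand = ∂Q/∂x - ∂P/∂y = -6*y.
Integrating over R: integral_0^1 integral_0^{1-x} (-6*y) dy dx = -1.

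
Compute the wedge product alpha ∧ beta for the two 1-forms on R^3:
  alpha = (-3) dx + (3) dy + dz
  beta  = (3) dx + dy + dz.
alpha ∧ beta = (-12) dx ∧ dy + (-6) dx ∧ dz + (2) dy ∧ dz

Distribute the wedge, using dx_i ∧ dx_j = -dx_j ∧ dx_i and dx_i ∧ dx_i = 0. For each pair (i, j) with i < j, the coefficient of dx_i ∧ dx_j in alpha ∧ beta is (alpha_i * beta_j - alpha_j * beta_i). Collecting: alpha ∧ beta = (-12) dx ∧ dy + (-6) dx ∧ dz + (2) dy ∧ dz.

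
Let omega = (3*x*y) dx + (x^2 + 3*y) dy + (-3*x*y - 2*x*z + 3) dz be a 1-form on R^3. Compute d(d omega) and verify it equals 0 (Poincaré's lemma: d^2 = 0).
d(d omega) = 0

Step 1: d omega = sum_{i<j} (∂f_j/∂x_i - ∂f_i/∂x_j) dx_i ∧ dx_j:
  coeff of dx ∧ dy: -x
  coeff of dx ∧ dz: -3*y - 2*z
  coeff of dy ∧ dz: -3*x
Step 2: Apply d again to each 2-form coefficient. The only possible 3-form in R^3 is dx ∧ dy ∧ dz, with coefficient
  ∂(coeff of dy∧dz)/∂x - ∂(coeff of dx∧dz)/∂y + ∂(coeff of dx∧dy)/∂z
  = ∂/∂x (-3*x) - ∂/∂y (-3*y - 2*z) + ∂/∂z (-x).
Each of these terms simplifies to sums of mixed partials that cancel in pairs. The result is 0 (by equality of mixed partials for smooth functions — Schwarz / Clairaut).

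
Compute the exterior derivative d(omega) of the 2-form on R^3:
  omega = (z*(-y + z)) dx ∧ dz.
d(omega) = (z) dx ∧ dy ∧ dz

For a 2-form omega = sum_{i<j} g_{ij} dx_i ∧ dx_j, the exterior derivative is
  d(omega) = sum_{i<j} d(g_{ij}) ∧ dx_i ∧ dx_j = sum_{i<j, k} (∂g_{ij}/∂x_k) dx_k ∧ dx_i ∧ dx_j.
Expand each term, using dx_k ∧ dx_i ∧ dx_j = sgn(permutation) dx_{(a)} ∧ dx_{(b)} ∧ dx_{(c)} with (a < b < c) sorted:
  d(z*(-y + z)) includes (∂/∂y)(z*(-y + z)) dy = (-z) dy, which multiplied by dx ∧ dz gives (z) dx ∧ dy ∧ dz
Collecting like 3-forms: d(omega) = (z) dx ∧ dy ∧ dz.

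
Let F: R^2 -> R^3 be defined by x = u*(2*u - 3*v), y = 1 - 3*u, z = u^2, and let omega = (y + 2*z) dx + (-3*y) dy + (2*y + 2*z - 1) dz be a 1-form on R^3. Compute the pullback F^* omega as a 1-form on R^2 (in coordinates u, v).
F^* omega = (12*u^3 - 6*u^2*v - 24*u^2 + 9*u*v - 21*u - 3*v + 9) du + (3*u*(-2*u^2 + 3*u - 1)) dv

Using F^*(f dg) = (f ∘ F) d(g ∘ F), substitute each coordinate x_i by F_i(u, v) in f_i, and replace dx_i by d F_i = (∂F_i/∂u) du + (∂F_i/∂v) dv.
  For the x component: f_1(F) = 2*u^2 - 3*u + 1; d F_1 = (4*u - 3*v) du + (-3*u) dv
  For the y component: f_2(F) = 9*u - 3; d F_2 = (-3) du + (0) dv
  For the z component: f_3(F) = 2*u^2 - 6*u + 1; d F_3 = (2*u) du + (0) dv
Combining and collecting du, dv coefficients:
  coeff of du: 12*u^3 - 6*u^2*v - 24*u^2 + 9*u*v - 21*u - 3*v + 9
  coeff of dv: 3*u*(-2*u^2 + 3*u - 1)
F^* omega = (12*u^3 - 6*u^2*v - 24*u^2 + 9*u*v - 21*u - 3*v + 9) du + (3*u*(-2*u^2 + 3*u - 1)) dv.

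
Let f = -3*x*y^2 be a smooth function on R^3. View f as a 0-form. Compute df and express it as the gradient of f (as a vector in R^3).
df = (-3*y^2) dx + (-6*x*y) dy + (0) dz; grad f = (-3*y^2, -6*x*y, 0)

For a 0-form f, d f = (∂f/∂x) dx + (∂f/∂y) dy + (∂f/∂z) dz. The components of the vector representation are exactly the entries of grad f in Cartesian coordinates:
  ∂f/∂x = -3*y^2
  ∂f/∂y = -6*x*y
  ∂f/∂z = 0.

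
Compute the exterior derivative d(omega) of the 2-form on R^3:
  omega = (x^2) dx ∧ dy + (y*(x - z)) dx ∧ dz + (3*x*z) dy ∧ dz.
d(omega) = (-x + 4*z) dx ∧ dy ∧ dz

For a 2-form omega = sum_{i<j} g_{ij} dx_i ∧ dx_j, the exterior derivative is
  d(omega) = sum_{i<j} d(g_{ij}) ∧ dx_i ∧ dx_j = sum_{i<j, k} (∂g_{ij}/∂x_k) dx_k ∧ dx_i ∧ dx_j.
Expand each term, using dx_k ∧ dx_i ∧ dx_j = sgn(permutation) dx_{(a)} ∧ dx_{(b)} ∧ dx_{(c)} with (a < b < c) sorted:
  d(y*(x - z)) includes (∂/∂y)(y*(x - z)) dy = (x - z) dy, which multiplied by dx ∧ dz gives (-x + z) dx ∧ dy ∧ dz
  d(3*x*z) includes (∂/∂x)(3*x*z) dx = (3*z) dx, which multiplied by dy ∧ dz gives (3*z) dx ∧ dy ∧ dz
Collecting like 3-forms: d(omega) = (-x + 4*z) dx ∧ dy ∧ dz.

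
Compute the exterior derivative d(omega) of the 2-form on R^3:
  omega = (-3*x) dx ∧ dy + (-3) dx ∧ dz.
d(omega) = 0

For a 2-form omega = sum_{i<j} g_{ij} dx_i ∧ dx_j, the exterior derivative is
  d(omega) = sum_{i<j} d(g_{ij}) ∧ dx_i ∧ dx_j = sum_{i<j, k} (∂g_{ij}/∂x_k) dx_k ∧ dx_i ∧ dx_j.
Expand each term, using dx_k ∧ dx_i ∧ dx_j = sgn(permutation) dx_{(a)} ∧ dx_{(b)} ∧ dx_{(c)} with (a < b < c) sorted:

Collecting like 3-forms: d(omega) = 0.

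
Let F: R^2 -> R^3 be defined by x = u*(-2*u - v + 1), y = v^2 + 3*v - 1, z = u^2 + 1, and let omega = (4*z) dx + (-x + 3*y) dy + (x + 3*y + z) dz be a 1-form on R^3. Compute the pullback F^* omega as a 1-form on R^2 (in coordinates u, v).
F^* omega = (-18*u^3 - 6*u^2*v + 6*u^2 + 6*u*v^2 + 18*u*v - 20*u - 4*v + 4) du + (-4*u^3 + 4*u^2*v + 6*u^2 + 2*u*v^2 + u*v - 7*u + 6*v^3 + 27*v^2 + 21*v - 9) dv

Using F^*(f dg) = (f ∘ F) d(g ∘ F), substitute each coordinate x_i by F_i(u, v) in f_i, and replace dx_i by d F_i = (∂F_i/∂u) du + (∂F_i/∂v) dv.
  For the x component: f_1(F) = 4*u^2 + 4; d F_1 = (-4*u - v + 1) du + (-u) dv
  For the y component: f_2(F) = 2*u^2 + u*v - u + 3*v^2 + 9*v - 3; d F_2 = (0) du + (2*v + 3) dv
  For the z component: f_3(F) = -u^2 - u*v + u + 3*v^2 + 9*v - 2; d F_3 = (2*u) du + (0) dv
Combining and collecting du, dv coefficients:
  coeff of du: -18*u^3 - 6*u^2*v + 6*u^2 + 6*u*v^2 + 18*u*v - 20*u - 4*v + 4
  coeff of dv: -4*u^3 + 4*u^2*v + 6*u^2 + 2*u*v^2 + u*v - 7*u + 6*v^3 + 27*v^2 + 21*v - 9
F^* omega = (-18*u^3 - 6*u^2*v + 6*u^2 + 6*u*v^2 + 18*u*v - 20*u - 4*v + 4) du + (-4*u^3 + 4*u^2*v + 6*u^2 + 2*u*v^2 + u*v - 7*u + 6*v^3 + 27*v^2 + 21*v - 9) dv.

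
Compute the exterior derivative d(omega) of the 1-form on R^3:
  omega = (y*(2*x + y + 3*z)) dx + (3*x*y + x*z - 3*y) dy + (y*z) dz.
d(omega) = (-2*x + y - 2*z) dx ∧ dy + (-3*y) dx ∧ dz + (-x + z) dy ∧ dz

For a 1-form omega = sum_i f_i dx_i, the exterior derivative is
  d(omega) = sum_{i < j} (∂f_j/∂x_i - ∂f_i/∂x_j) dx_i ∧ dx_j.
  coefficient of dx ∧ dy: ∂f_2/∂x - ∂f_1/∂y = ∂(3*x*y + x*z - 3*y)/∂x - ∂(y*(2*x + y + 3*z))/∂y = -2*x + y - 2*z
  coefficient of dx ∧ dz: ∂f_3/∂x - ∂f_1/∂z = ∂(y*z)/∂x - ∂(y*(2*x + y + 3*z))/∂z = -3*y
  coefficient of dy ∧ dz: ∂f_3/∂y - ∂f_2/∂z = ∂(y*z)/∂y - ∂(3*x*y + x*z - 3*y)/∂z = -x + z
Assembling: d(omega) = (-2*x + y - 2*z) dx ∧ dy + (-3*y) dx ∧ dz + (-x + z) dy ∧ dz.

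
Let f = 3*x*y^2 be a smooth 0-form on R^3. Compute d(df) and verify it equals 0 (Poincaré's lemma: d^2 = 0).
d(df) = 0

Step 1: df = sum_i (∂f/∂x_i) dx_i = (3*y^2) dx + (6*x*y) dy + (0) dz.
Step 2: Apply d again. Using the 1-form formula, the coefficient of dx ∧ dy in d(df) is ∂^2 f/∂x ∂y - ∂^2 f/∂y ∂x = (6*y) - (6*y) = 0 (equality of mixed partials for smooth f).
Similarly for dx ∧ dz and dy ∧ dz — all coefficients vanish. So d(df) = 0.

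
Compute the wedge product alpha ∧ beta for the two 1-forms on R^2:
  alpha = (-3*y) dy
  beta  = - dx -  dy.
alpha ∧ beta = (-3*y) dx ∧ dy

Distribute the wedge, using dx_i ∧ dx_j = -dx_j ∧ dx_i and dx_i ∧ dx_i = 0. For each pair (i, j) with i < j, the coefficient of dx_i ∧ dx_j in alpha ∧ beta is (alpha_i * beta_j - alpha_j * beta_i). Collecting: alpha ∧ beta = (-3*y) dx ∧ dy.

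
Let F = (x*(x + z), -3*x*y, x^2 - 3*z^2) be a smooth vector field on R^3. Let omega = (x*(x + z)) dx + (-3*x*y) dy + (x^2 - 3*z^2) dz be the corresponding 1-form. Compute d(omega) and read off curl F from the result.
d(omega) = (0) dy ∧ dz + (-x) dz ∧ dx + (-3*y) dx ∧ dy; curl F = (0, -x, -3*y)

d omega = sum_{i<j} (∂f_j/∂x_i - ∂f_i/∂x_j) dx_i ∧ dx_j. Under the identification (dy ∧ dz, dz ∧ dx, dx ∧ dy) ↔ (e_x, e_y, e_z), the coefficients are exactly the components of curl F. Compute:
  ∂R/∂y - ∂Q/∂z = (0) - (0) = 0
  ∂P/∂z - ∂R/∂x = (x) - (2*x) = -x
  ∂Q/∂x - ∂P/∂y = (-3*y) - (0) = -3*y.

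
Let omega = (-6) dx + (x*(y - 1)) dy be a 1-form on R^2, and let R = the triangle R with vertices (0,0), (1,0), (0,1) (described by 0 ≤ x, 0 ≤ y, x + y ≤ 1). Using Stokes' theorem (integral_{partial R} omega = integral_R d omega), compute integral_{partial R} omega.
integral_(partial R) omega = -1/3

Stokes: integral_partial_R omega = integral_R d omega with d omega = (∂Q/∂x - ∂P/∂y) dx ∧ dy.
  ∂Q/∂x = y - 1
  ∂P/∂y = 0
  integrand = ∂Q/∂x - ∂P/∂y = y - 1.
Integrating over R: integral_0^1 integral_0^{1-x} (y - 1) dy dx = -1/3.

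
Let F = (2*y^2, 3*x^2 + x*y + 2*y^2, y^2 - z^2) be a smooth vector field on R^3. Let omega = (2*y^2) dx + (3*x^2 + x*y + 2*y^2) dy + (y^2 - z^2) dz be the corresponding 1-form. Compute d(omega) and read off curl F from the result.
d(omega) = (2*y) dy ∧ dz + (0) dz ∧ dx + (6*x - 3*y) dx ∧ dy; curl F = (2*y, 0, 6*x - 3*y)

d omega = sum_{i<j} (∂f_j/∂x_i - ∂f_i/∂x_j) dx_i ∧ dx_j. Under the identification (dy ∧ dz, dz ∧ dx, dx ∧ dy) ↔ (e_x, e_y, e_z), the coefficients are exactly the components of curl F. Compute:
  ∂R/∂y - ∂Q/∂z = (2*y) - (0) = 2*y
  ∂P/∂z - ∂R/∂x = (0) - (0) = 0
  ∂Q/∂x - ∂P/∂y = (6*x + y) - (4*y) = 6*x - 3*y.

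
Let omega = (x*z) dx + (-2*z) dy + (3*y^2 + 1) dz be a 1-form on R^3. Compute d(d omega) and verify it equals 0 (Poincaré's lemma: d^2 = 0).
d(d omega) = 0

Step 1: d omega = sum_{i<j} (∂f_j/∂x_i - ∂f_i/∂x_j) dx_i ∧ dx_j:
  coeff of dx ∧ dy: 0
  coeff of dx ∧ dz: -x
  coeff of dy ∧ dz: 6*y + 2
Step 2: Apply d again to each 2-form coefficient. The only possible 3-form in R^3 is dx ∧ dy ∧ dz, with coefficient
  ∂(coeff of dy∧dz)/∂x - ∂(coeff of dx∧dz)/∂y + ∂(coeff of dx∧dy)/∂z
  = ∂/∂x (6*y + 2) - ∂/∂y (-x) + ∂/∂z (0).
Each of these terms simplifies to sums of mixed partials that cancel in pairs. The result is 0 (by equality of mixed partials for smooth functions — Schwarz / Clairaut).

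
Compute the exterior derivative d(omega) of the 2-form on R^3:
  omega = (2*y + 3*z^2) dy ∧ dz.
d(omega) = 0

For a 2-form omega = sum_{i<j} g_{ij} dx_i ∧ dx_j, the exterior derivative is
  d(omega) = sum_{i<j} d(g_{ij}) ∧ dx_i ∧ dx_j = sum_{i<j, k} (∂g_{ij}/∂x_k) dx_k ∧ dx_i ∧ dx_j.
Expand each term, using dx_k ∧ dx_i ∧ dx_j = sgn(permutation) dx_{(a)} ∧ dx_{(b)} ∧ dx_{(c)} with (a < b < c) sorted:

Collecting like 3-forms: d(omega) = 0.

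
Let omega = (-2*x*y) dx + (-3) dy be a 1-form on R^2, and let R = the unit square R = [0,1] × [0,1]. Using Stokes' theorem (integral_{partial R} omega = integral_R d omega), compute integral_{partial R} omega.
integral_(partial R) omega = 1

Stokes: integral_partial_R omega = integral_R d omega with d omega = (∂Q/∂x - ∂P/∂y) dx ∧ dy.
  ∂Q/∂x = 0
  ∂P/∂y = -2*x
  integrand = ∂Q/∂x - ∂P/∂y = 2*x.
Integrating over R: integral_0^1 integral_0^1 (2*x) dx dy = 1.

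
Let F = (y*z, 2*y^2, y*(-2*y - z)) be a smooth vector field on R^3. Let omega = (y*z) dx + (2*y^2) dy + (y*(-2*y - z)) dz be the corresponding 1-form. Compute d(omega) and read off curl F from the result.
d(omega) = (-4*y - z) dy ∧ dz + (y) dz ∧ dx + (-z) dx ∧ dy; curl F = (-4*y - z, y, -z)

d omega = sum_{i<j} (∂f_j/∂x_i - ∂f_i/∂x_j) dx_i ∧ dx_j. Under the identification (dy ∧ dz, dz ∧ dx, dx ∧ dy) ↔ (e_x, e_y, e_z), the coefficients are exactly the components of curl F. Compute:
  ∂R/∂y - ∂Q/∂z = (-4*y - z) - (0) = -4*y - z
  ∂P/∂z - ∂R/∂x = (y) - (0) = y
  ∂Q/∂x - ∂P/∂y = (0) - (z) = -z.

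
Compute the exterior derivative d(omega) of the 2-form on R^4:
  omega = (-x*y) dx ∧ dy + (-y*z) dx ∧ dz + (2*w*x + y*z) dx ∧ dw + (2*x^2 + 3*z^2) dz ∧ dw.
d(omega) = (z) dx ∧ dy ∧ dz + (-z) dx ∧ dy ∧ dw + (4*x - y) dx ∧ dz ∧ dw

For a 2-form omega = sum_{i<j} g_{ij} dx_i ∧ dx_j, the exterior derivative is
  d(omega) = sum_{i<j} d(g_{ij}) ∧ dx_i ∧ dx_j = sum_{i<j, k} (∂g_{ij}/∂x_k) dx_k ∧ dx_i ∧ dx_j.
Expand each term, using dx_k ∧ dx_i ∧ dx_j = sgn(permutation) dx_{(a)} ∧ dx_{(b)} ∧ dx_{(c)} with (a < b < c) sorted:
  d(-y*z) includes (∂/∂y)(-y*z) dy = (-z) dy, which multiplied by dx ∧ dz gives (z) dx ∧ dy ∧ dz
  d(2*w*x + y*z) includes (∂/∂y)(2*w*x + y*z) dy = (z) dy, which multiplied by dx ∧ dw gives (-z) dx ∧ dy ∧ dw
  d(2*w*x + y*z) includes (∂/∂z)(2*w*x + y*z) dz = (y) dz, which multiplied by dx ∧ dw gives (-y) dx ∧ dz ∧ dw
  d(2*x^2 + 3*z^2) includes (∂/∂x)(2*x^2 + 3*z^2) dx = (4*x) dx, which multiplied by dz ∧ dw gives (4*x) dx ∧ dz ∧ dw
Collecting like 3-forms: d(omega) = (z) dx ∧ dy ∧ dz + (-z) dx ∧ dy ∧ dw + (4*x - y) dx ∧ dz ∧ dw.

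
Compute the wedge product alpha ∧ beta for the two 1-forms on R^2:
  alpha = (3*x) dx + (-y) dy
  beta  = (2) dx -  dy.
alpha ∧ beta = (-3*x + 2*y) dx ∧ dy

Distribute the wedge, using dx_i ∧ dx_j = -dx_j ∧ dx_i and dx_i ∧ dx_i = 0. For each pair (i, j) with i < j, the coefficient of dx_i ∧ dx_j in alpha ∧ beta is (alpha_i * beta_j - alpha_j * beta_i). Collecting: alpha ∧ beta = (-3*x + 2*y) dx ∧ dy.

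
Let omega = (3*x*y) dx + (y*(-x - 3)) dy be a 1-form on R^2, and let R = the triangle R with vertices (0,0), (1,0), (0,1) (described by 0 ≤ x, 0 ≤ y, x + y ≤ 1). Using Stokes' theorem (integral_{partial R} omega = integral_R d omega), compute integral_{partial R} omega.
integral_(partial R) omega = -2/3

Stokes: integral_partial_R omega = integral_R d omega with d omega = (∂Q/∂x - ∂P/∂y) dx ∧ dy.
  ∂Q/∂x = -y
  ∂P/∂y = 3*x
  integrand = ∂Q/∂x - ∂P/∂y = -3*x - y.
Integrating over R: integral_0^1 integral_0^{1-x} (-3*x - y) dy dx = -2/3.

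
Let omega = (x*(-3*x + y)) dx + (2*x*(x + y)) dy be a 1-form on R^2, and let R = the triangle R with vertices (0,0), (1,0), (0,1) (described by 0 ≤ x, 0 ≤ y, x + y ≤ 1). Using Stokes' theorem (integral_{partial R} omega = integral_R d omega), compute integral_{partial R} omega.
integral_(partial R) omega = 5/6

Stokes: integral_partial_R omega = integral_R d omega with d omega = (∂Q/∂x - ∂P/∂y) dx ∧ dy.
  ∂Q/∂x = 4*x + 2*y
  ∂P/∂y = x
  integrand = ∂Q/∂x - ∂P/∂y = 3*x + 2*y.
Integrating over R: integral_0^1 integral_0^{1-x} (3*x + 2*y) dy dx = 5/6.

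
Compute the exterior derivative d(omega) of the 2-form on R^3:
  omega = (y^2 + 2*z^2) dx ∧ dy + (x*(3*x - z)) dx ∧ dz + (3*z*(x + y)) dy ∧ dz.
d(omega) = (7*z) dx ∧ dy ∧ dz

For a 2-form omega = sum_{i<j} g_{ij} dx_i ∧ dx_j, the exterior derivative is
  d(omega) = sum_{i<j} d(g_{ij}) ∧ dx_i ∧ dx_j = sum_{i<j, k} (∂g_{ij}/∂x_k) dx_k ∧ dx_i ∧ dx_j.
Expand each term, using dx_k ∧ dx_i ∧ dx_j = sgn(permutation) dx_{(a)} ∧ dx_{(b)} ∧ dx_{(c)} with (a < b < c) sorted:
  d(y^2 + 2*z^2) includes (∂/∂z)(y^2 + 2*z^2) dz = (4*z) dz, which multiplied by dx ∧ dy gives (4*z) dx ∧ dy ∧ dz
  d(3*z*(x + y)) includes (∂/∂x)(3*z*(x + y)) dx = (3*z) dx, which multiplied by dy ∧ dz gives (3*z) dx ∧ dy ∧ dz
Collecting like 3-forms: d(omega) = (7*z) dx ∧ dy ∧ dz.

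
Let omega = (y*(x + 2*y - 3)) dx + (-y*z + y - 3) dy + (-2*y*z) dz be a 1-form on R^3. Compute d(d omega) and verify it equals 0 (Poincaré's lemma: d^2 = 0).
d(d omega) = 0

Step 1: d omega = sum_{i<j} (∂f_j/∂x_i - ∂f_i/∂x_j) dx_i ∧ dx_j:
  coeff of dx ∧ dy: -x - 4*y + 3
  coeff of dx ∧ dz: 0
  coeff of dy ∧ dz: y - 2*z
Step 2: Apply d again to each 2-form coefficient. The only possible 3-form in R^3 is dx ∧ dy ∧ dz, with coefficient
  ∂(coeff of dy∧dz)/∂x - ∂(coeff of dx∧dz)/∂y + ∂(coeff of dx∧dy)/∂z
  = ∂/∂x (y - 2*z) - ∂/∂y (0) + ∂/∂z (-x - 4*y + 3).
Each of these terms simplifies to sums of mixed partials that cancel in pairs. The result is 0 (by equality of mixed partials for smooth functions — Schwarz / Clairaut).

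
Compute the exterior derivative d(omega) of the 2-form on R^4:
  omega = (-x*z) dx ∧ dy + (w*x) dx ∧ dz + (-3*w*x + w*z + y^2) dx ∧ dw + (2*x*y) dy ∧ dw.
d(omega) = (-x) dx ∧ dy ∧ dz + (-w + x) dx ∧ dz ∧ dw

For a 2-form omega = sum_{i<j} g_{ij} dx_i ∧ dx_j, the exterior derivative is
  d(omega) = sum_{i<j} d(g_{ij}) ∧ dx_i ∧ dx_j = sum_{i<j, k} (∂g_{ij}/∂x_k) dx_k ∧ dx_i ∧ dx_j.
Expand each term, using dx_k ∧ dx_i ∧ dx_j = sgn(permutation) dx_{(a)} ∧ dx_{(b)} ∧ dx_{(c)} with (a < b < c) sorted:
  d(-x*z) includes (∂/∂z)(-x*z) dz = (-x) dz, which multiplied by dx ∧ dy gives (-x) dx ∧ dy ∧ dz
  d(w*x) includes (∂/∂w)(w*x) dw = (x) dw, which multiplied by dx ∧ dz gives (x) dx ∧ dz ∧ dw
  d(-3*w*x + w*z + y^2) includes (∂/∂y)(-3*w*x + w*z + y^2) dy = (2*y) dy, which multiplied by dx ∧ dw gives (-2*y) dx ∧ dy ∧ dw
  d(-3*w*x + w*z + y^2) includes (∂/∂z)(-3*w*x + w*z + y^2) dz = (w) dz, which multiplied by dx ∧ dw gives (-w) dx ∧ dz ∧ dw
  d(2*x*y) includes (∂/∂x)(2*x*y) dx = (2*y) dx, which multiplied by dy ∧ dw gives (2*y) dx ∧ dy ∧ dw
Collecting like 3-forms: d(omega) = (-x) dx ∧ dy ∧ dz + (-w + x) dx ∧ dz ∧ dw.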